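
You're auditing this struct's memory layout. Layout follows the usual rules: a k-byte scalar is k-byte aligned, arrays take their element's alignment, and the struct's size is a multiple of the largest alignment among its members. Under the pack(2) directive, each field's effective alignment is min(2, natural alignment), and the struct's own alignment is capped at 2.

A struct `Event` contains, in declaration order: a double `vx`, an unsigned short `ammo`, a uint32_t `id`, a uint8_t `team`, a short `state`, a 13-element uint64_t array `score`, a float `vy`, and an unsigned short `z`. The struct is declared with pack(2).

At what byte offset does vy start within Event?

vx at 0 (size 8, align 2) → ends 8
ammo at 8 (size 2, align 2) → ends 10
id at 10 (size 4, align 2) → ends 14
team at 14 (size 1, align 1) → ends 15
pad 1 to align 2 for state
state at 16 (size 2, align 2) → ends 18
score at 18 (size 104, align 2) → ends 122
vy at 122 (size 4, align 2) → ends 126

122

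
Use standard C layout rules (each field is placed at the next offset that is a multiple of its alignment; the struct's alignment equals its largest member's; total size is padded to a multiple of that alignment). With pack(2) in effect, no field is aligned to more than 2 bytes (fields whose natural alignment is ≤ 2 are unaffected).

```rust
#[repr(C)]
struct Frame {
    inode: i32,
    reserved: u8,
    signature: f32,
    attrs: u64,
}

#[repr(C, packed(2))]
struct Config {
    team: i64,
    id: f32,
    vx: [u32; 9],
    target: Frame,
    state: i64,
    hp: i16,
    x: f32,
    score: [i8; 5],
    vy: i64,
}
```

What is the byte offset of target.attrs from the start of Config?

64

Frame: inode at 0 (size 4, align 4) → ends 4; reserved at 4 (size 1, align 1) → ends 5; pad 3 to align 4 for signature; signature at 8 (size 4, align 4) → ends 12; pad 4 to align 8 for attrs; attrs at 16 (size 8, align 8) → ends 24; total 24 bytes, alignment 8
team at 0 (size 8, align 2) → ends 8
id at 8 (size 4, align 2) → ends 12
vx at 12 (size 36, align 2) → ends 48
target at 48 (size 24, align 2) → ends 72
within Frame: attrs at 16
48 + 16 = 64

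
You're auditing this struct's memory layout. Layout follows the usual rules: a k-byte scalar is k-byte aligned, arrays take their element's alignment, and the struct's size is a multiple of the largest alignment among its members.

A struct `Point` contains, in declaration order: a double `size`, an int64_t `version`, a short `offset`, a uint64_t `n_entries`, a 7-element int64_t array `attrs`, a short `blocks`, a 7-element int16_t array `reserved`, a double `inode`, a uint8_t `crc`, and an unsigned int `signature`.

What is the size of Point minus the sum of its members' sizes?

9

size at 0 (size 8, align 8) → ends 8
version at 8 (size 8, align 8) → ends 16
offset at 16 (size 2, align 2) → ends 18
pad 6 to align 8 for n_entries
n_entries at 24 (size 8, align 8) → ends 32
attrs at 32 (size 56, align 8) → ends 88
blocks at 88 (size 2, align 2) → ends 90
reserved at 90 (size 14, align 2) → ends 104
inode at 104 (size 8, align 8) → ends 112
crc at 112 (size 1, align 1) → ends 113
pad 3 to align 4 for signature
signature at 116 (size 4, align 4) → ends 120
total 120 bytes, alignment 8
data bytes 111, size 120 → padding 9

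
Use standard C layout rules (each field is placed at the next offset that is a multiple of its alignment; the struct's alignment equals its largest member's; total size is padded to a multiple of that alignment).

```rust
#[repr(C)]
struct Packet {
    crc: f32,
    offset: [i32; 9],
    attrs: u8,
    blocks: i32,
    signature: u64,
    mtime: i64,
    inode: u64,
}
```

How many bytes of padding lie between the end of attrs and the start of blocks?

3

0..4  crc  (4B, 4-aligned)
4..40  offset  (36B, 4-aligned)
40..41  attrs  (1B, 1-aligned)
41..44  -- padding (3B)
44..48  blocks  (4B, 4-aligned)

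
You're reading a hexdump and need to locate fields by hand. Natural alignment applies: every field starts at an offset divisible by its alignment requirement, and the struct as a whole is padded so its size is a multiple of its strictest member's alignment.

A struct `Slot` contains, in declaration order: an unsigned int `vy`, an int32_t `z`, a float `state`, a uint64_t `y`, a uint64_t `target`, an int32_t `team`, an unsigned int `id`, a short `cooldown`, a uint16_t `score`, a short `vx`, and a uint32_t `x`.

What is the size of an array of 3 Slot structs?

0..4  vy  (4B, 4-aligned)
4..8  z  (4B, 4-aligned)
8..12  state  (4B, 4-aligned)
12..16  -- padding (4B)
16..24  y  (8B, 8-aligned)
24..32  target  (8B, 8-aligned)
32..36  team  (4B, 4-aligned)
36..40  id  (4B, 4-aligned)
40..42  cooldown  (2B, 2-aligned)
42..44  score  (2B, 2-aligned)
44..46  vx  (2B, 2-aligned)
46..48  -- padding (2B)
48..52  x  (4B, 4-aligned)
52..56  -- tail padding (4B)
sizeof = 56, alignof = 8
array of 3: 3 × 56 = 168

168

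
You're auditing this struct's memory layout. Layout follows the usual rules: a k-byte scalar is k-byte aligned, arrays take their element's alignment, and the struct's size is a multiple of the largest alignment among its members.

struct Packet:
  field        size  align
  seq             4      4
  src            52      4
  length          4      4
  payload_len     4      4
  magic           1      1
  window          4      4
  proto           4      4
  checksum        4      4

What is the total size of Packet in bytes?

@0: seq [4B, align 4] → 4
@4: src [52B, align 4] → 56
@56: length [4B, align 4] → 60
@60: payload_len [4B, align 4] → 64
@64: magic [1B, align 1] → 65
+3 pad (align 4)
@68: window [4B, align 4] → 72
@72: proto [4B, align 4] → 76
@76: checksum [4B, align 4] → 80
size 80, align 4

80 bytes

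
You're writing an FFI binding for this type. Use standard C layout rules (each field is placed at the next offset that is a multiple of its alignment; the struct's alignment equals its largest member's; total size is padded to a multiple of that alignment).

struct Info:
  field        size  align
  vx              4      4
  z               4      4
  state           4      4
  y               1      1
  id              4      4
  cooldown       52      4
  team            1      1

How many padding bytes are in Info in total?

vx at 0 (size 4, align 4) → ends 4
z at 4 (size 4, align 4) → ends 8
state at 8 (size 4, align 4) → ends 12
y at 12 (size 1, align 1) → ends 13
pad 3 to align 4 for id
id at 16 (size 4, align 4) → ends 20
cooldown at 20 (size 52, align 4) → ends 72
team at 72 (size 1, align 1) → ends 73
tail pad 3 to reach multiple of 4
total 76 bytes, alignment 4
data bytes 70, size 76 → padding 6

6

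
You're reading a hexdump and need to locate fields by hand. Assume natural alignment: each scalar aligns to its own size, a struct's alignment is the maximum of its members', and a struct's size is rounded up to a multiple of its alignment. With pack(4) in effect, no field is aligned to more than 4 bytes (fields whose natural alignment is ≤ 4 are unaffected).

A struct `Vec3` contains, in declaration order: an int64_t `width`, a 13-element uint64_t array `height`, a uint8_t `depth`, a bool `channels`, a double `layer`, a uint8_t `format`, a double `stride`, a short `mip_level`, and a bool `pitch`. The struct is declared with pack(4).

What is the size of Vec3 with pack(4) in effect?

@0: width [8B, align 4] → 8
@8: height [104B, align 4] → 112
@112: depth [1B, align 1] → 113
@113: channels [1B, align 1] → 114
+2 pad (align 4)
@116: layer [8B, align 4] → 124
@124: format [1B, align 1] → 125
+3 pad (align 4)
@128: stride [8B, align 4] → 136
@136: mip_level [2B, align 2] → 138
@138: pitch [1B, align 1] → 139
+1 tail pad (align 4)
size 140, align 4

140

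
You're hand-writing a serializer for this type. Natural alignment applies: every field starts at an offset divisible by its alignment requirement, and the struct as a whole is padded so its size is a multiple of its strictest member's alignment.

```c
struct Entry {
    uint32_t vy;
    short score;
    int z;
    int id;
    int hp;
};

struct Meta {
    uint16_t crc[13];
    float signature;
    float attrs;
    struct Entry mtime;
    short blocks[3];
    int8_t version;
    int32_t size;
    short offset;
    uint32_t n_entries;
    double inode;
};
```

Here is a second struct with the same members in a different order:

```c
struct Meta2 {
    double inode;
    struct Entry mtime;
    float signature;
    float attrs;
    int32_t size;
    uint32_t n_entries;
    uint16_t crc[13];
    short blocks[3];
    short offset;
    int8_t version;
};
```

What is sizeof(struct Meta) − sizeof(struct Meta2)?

Entry: 0..4  vy  (4B, 4-aligned); 4..6  score  (2B, 2-aligned); 6..8  -- padding (2B); 8..12  z  (4B, 4-aligned); 12..16  id  (4B, 4-aligned); 16..20  hp  (4B, 4-aligned); sizeof = 20, alignof = 4
0..26  crc  (26B, 2-aligned)
26..28  -- padding (2B)
28..32  signature  (4B, 4-aligned)
32..36  attrs  (4B, 4-aligned)
36..56  mtime  (20B, 4-aligned)
56..62  blocks  (6B, 2-aligned)
62..63  version  (1B, 1-aligned)
63..64  -- padding (1B)
64..68  size  (4B, 4-aligned)
68..70  offset  (2B, 2-aligned)
70..72  -- padding (2B)
72..76  n_entries  (4B, 4-aligned)
76..80  -- padding (4B)
80..88  inode  (8B, 8-aligned)
sizeof = 88, alignof = 8
— Meta2 —
0..8  inode  (8B, 8-aligned)
8..28  mtime  (20B, 4-aligned)
28..32  signature  (4B, 4-aligned)
32..36  attrs  (4B, 4-aligned)
36..40  size  (4B, 4-aligned)
40..44  n_entries  (4B, 4-aligned)
44..70  crc  (26B, 2-aligned)
70..76  blocks  (6B, 2-aligned)
76..78  offset  (2B, 2-aligned)
78..79  version  (1B, 1-aligned)
79..80  -- tail padding (1B)
sizeof = 80, alignof = 8
88 − 80 = 8

8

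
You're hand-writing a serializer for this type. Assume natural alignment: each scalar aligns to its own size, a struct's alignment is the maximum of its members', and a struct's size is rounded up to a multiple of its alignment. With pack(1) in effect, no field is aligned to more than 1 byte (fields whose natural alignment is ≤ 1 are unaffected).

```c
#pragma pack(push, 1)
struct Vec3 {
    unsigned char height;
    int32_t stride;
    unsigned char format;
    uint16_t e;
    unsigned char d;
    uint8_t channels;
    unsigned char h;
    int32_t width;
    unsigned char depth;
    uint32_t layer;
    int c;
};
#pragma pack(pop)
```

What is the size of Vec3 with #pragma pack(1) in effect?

24

@0: height [1B, align 1] → 1
@1: stride [4B, align 1] → 5
@5: format [1B, align 1] → 6
@6: e [2B, align 1] → 8
@8: d [1B, align 1] → 9
@9: channels [1B, align 1] → 10
@10: h [1B, align 1] → 11
@11: width [4B, align 1] → 15
@15: depth [1B, align 1] → 16
@16: layer [4B, align 1] → 20
@20: c [4B, align 1] → 24
size 24, align 1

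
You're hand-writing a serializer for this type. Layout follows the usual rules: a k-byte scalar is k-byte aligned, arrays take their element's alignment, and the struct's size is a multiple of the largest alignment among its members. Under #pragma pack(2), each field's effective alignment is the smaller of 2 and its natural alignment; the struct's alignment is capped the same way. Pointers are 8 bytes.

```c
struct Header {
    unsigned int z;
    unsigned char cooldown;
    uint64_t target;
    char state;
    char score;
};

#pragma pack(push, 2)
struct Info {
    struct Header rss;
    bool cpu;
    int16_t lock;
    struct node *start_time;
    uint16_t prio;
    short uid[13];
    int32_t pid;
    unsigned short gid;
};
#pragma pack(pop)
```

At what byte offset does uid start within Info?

38

Header: @0: z [4B, align 4] → 4; @4: cooldown [1B, align 1] → 5; +3 pad (align 8); @8: target [8B, align 8] → 16; @16: state [1B, align 1] → 17; @17: score [1B, align 1] → 18; +6 tail pad (align 8); size 24, align 8
@0: rss [24B, align 2] → 24
@24: cpu [1B, align 1] → 25
+1 pad (align 2)
@26: lock [2B, align 2] → 28
@28: start_time [8B, align 2] → 36
@36: prio [2B, align 2] → 38
@38: uid [26B, align 2] → 64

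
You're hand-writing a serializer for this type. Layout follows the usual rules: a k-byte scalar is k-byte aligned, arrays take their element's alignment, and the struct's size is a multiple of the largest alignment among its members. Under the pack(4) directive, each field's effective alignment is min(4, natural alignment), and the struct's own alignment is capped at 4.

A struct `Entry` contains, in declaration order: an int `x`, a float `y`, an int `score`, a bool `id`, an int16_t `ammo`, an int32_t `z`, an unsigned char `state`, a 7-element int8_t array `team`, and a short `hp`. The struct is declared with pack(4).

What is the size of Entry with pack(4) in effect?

32

0..4  x  (4B, 4-aligned)
4..8  y  (4B, 4-aligned)
8..12  score  (4B, 4-aligned)
12..13  id  (1B, 1-aligned)
13..14  -- padding (1B)
14..16  ammo  (2B, 2-aligned)
16..20  z  (4B, 4-aligned)
20..21  state  (1B, 1-aligned)
21..28  team  (7B, 1-aligned)
28..30  hp  (2B, 2-aligned)
30..32  -- tail padding (2B)
sizeof = 32, alignof = 4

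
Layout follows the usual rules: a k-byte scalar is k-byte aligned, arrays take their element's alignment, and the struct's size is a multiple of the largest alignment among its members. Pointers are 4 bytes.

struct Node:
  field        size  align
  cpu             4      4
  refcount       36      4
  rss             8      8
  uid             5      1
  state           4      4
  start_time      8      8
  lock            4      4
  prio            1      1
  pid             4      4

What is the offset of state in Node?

0..4  cpu  (4B, 4-aligned)
4..40  refcount  (36B, 4-aligned)
40..48  rss  (8B, 8-aligned)
48..53  uid  (5B, 1-aligned)
53..56  -- padding (3B)
56..60  state  (4B, 4-aligned)

56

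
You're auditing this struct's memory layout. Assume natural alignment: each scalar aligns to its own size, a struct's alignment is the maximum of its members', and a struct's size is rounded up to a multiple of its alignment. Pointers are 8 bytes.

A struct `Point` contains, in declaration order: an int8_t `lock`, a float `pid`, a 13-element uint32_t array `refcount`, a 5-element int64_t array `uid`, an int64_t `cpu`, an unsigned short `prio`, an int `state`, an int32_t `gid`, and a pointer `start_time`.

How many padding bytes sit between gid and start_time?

lock at 0 (size 1, align 1) → ends 1
pad 3 to align 4 for pid
pid at 4 (size 4, align 4) → ends 8
refcount at 8 (size 52, align 4) → ends 60
pad 4 to align 8 for uid
uid at 64 (size 40, align 8) → ends 104
cpu at 104 (size 8, align 8) → ends 112
prio at 112 (size 2, align 2) → ends 114
pad 2 to align 4 for state
state at 116 (size 4, align 4) → ends 120
gid at 120 (size 4, align 4) → ends 124
pad 4 to align 8 for start_time
start_time at 128 (size 8, align 8) → ends 136

4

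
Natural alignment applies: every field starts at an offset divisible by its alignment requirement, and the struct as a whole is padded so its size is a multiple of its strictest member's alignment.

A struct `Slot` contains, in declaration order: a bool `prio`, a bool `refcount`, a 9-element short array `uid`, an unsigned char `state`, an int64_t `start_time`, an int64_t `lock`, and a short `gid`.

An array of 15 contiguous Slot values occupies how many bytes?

prio at 0 (size 1, align 1) → ends 1
refcount at 1 (size 1, align 1) → ends 2
uid at 2 (size 18, align 2) → ends 20
state at 20 (size 1, align 1) → ends 21
pad 3 to align 8 for start_time
start_time at 24 (size 8, align 8) → ends 32
lock at 32 (size 8, align 8) → ends 40
gid at 40 (size 2, align 2) → ends 42
tail pad 6 to reach multiple of 8
total 48 bytes, alignment 8
array of 15: 15 × 48 = 720

720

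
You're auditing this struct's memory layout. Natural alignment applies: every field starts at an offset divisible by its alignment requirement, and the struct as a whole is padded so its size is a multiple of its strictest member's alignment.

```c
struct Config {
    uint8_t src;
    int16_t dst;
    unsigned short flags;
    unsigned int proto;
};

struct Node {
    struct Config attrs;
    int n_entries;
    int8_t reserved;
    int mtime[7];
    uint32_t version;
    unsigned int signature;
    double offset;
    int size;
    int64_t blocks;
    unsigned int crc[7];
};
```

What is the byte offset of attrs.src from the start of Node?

Config: @0: src [1B, align 1] → 1; +1 pad (align 2); @2: dst [2B, align 2] → 4; @4: flags [2B, align 2] → 6; +2 pad (align 4); @8: proto [4B, align 4] → 12; size 12, align 4
@0: attrs [12B, align 4] → 12
within Config: src at 0
0 + 0 = 0

0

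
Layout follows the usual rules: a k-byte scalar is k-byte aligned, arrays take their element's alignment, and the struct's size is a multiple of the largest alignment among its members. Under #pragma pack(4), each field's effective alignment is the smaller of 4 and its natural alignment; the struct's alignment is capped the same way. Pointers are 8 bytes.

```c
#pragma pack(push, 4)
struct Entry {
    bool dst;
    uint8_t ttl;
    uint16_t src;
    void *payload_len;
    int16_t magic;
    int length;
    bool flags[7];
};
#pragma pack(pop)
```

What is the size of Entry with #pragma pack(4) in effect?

@0: dst [1B, align 1] → 1
@1: ttl [1B, align 1] → 2
@2: src [2B, align 2] → 4
@4: payload_len [8B, align 4] → 12
@12: magic [2B, align 2] → 14
+2 pad (align 4)
@16: length [4B, align 4] → 20
@20: flags [7B, align 1] → 27
+1 tail pad (align 4)
size 28, align 4

28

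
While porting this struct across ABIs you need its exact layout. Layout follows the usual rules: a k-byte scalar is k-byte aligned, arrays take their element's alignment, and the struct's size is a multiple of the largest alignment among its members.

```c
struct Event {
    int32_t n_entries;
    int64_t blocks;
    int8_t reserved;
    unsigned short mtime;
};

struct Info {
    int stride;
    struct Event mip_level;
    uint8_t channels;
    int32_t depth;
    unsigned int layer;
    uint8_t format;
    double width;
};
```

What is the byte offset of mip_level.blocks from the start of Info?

16

Event: 0..4  n_entries  (4B, 4-aligned); 4..8  -- padding (4B); 8..16  blocks  (8B, 8-aligned); 16..17  reserved  (1B, 1-aligned); 17..18  -- padding (1B); 18..20  mtime  (2B, 2-aligned); 20..24  -- tail padding (4B); sizeof = 24, alignof = 8
0..4  stride  (4B, 4-aligned)
4..8  -- padding (4B)
8..32  mip_level  (24B, 8-aligned)
within Event: blocks at 8
8 + 8 = 16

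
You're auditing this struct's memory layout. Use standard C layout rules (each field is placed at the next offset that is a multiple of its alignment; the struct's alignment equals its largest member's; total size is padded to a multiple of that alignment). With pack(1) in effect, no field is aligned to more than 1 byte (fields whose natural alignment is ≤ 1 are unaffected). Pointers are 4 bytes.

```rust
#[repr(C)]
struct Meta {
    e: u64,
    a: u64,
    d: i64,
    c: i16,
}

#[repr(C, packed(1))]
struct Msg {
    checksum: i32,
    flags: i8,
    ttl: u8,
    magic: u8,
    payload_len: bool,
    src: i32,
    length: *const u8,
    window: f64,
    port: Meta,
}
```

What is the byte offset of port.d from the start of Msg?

Meta: 0..8  e  (8B, 8-aligned); 8..16  a  (8B, 8-aligned); 16..24  d  (8B, 8-aligned); 24..26  c  (2B, 2-aligned); 26..32  -- tail padding (6B); sizeof = 32, alignof = 8
0..4  checksum  (4B, 1-aligned)
4..5  flags  (1B, 1-aligned)
5..6  ttl  (1B, 1-aligned)
6..7  magic  (1B, 1-aligned)
7..8  payload_len  (1B, 1-aligned)
8..12  src  (4B, 1-aligned)
12..16  length  (4B, 1-aligned)
16..24  window  (8B, 1-aligned)
24..56  port  (32B, 1-aligned)
within Meta: d at 16
24 + 16 = 40

40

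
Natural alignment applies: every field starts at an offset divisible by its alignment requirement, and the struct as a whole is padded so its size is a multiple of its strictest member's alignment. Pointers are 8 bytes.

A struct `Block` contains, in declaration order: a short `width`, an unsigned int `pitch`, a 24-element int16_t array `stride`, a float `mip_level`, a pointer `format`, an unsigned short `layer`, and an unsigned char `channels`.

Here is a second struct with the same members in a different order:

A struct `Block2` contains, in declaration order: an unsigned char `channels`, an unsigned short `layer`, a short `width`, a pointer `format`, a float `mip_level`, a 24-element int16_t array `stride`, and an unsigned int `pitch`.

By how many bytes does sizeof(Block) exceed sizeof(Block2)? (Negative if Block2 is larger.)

width at 0 (size 2, align 2) → ends 2
pad 2 to align 4 for pitch
pitch at 4 (size 4, align 4) → ends 8
stride at 8 (size 48, align 2) → ends 56
mip_level at 56 (size 4, align 4) → ends 60
pad 4 to align 8 for format
format at 64 (size 8, align 8) → ends 72
layer at 72 (size 2, align 2) → ends 74
channels at 74 (size 1, align 1) → ends 75
tail pad 5 to reach multiple of 8
total 80 bytes, alignment 8
— Block2 —
channels at 0 (size 1, align 1) → ends 1
pad 1 to align 2 for layer
layer at 2 (size 2, align 2) → ends 4
width at 4 (size 2, align 2) → ends 6
pad 2 to align 8 for format
format at 8 (size 8, align 8) → ends 16
mip_level at 16 (size 4, align 4) → ends 20
stride at 20 (size 48, align 2) → ends 68
pitch at 68 (size 4, align 4) → ends 72
total 72 bytes, alignment 8
80 − 72 = 8

8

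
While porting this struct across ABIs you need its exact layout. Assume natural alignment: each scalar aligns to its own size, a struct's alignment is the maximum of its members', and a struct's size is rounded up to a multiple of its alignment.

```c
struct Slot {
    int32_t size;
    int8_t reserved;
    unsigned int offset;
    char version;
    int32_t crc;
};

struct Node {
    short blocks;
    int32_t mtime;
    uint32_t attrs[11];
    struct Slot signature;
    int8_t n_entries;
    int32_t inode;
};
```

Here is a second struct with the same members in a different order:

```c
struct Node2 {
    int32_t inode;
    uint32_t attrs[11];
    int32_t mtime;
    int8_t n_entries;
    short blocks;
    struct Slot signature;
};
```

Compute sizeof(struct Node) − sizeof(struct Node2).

4

Slot: @0: size [4B, align 4] → 4; @4: reserved [1B, align 1] → 5; +3 pad (align 4); @8: offset [4B, align 4] → 12; @12: version [1B, align 1] → 13; +3 pad (align 4); @16: crc [4B, align 4] → 20; size 20, align 4
@0: blocks [2B, align 2] → 2
+2 pad (align 4)
@4: mtime [4B, align 4] → 8
@8: attrs [44B, align 4] → 52
@52: signature [20B, align 4] → 72
@72: n_entries [1B, align 1] → 73
+3 pad (align 4)
@76: inode [4B, align 4] → 80
size 80, align 4
— Node2 —
@0: inode [4B, align 4] → 4
@4: attrs [44B, align 4] → 48
@48: mtime [4B, align 4] → 52
@52: n_entries [1B, align 1] → 53
+1 pad (align 2)
@54: blocks [2B, align 2] → 56
@56: signature [20B, align 4] → 76
size 76, align 4
80 − 76 = 4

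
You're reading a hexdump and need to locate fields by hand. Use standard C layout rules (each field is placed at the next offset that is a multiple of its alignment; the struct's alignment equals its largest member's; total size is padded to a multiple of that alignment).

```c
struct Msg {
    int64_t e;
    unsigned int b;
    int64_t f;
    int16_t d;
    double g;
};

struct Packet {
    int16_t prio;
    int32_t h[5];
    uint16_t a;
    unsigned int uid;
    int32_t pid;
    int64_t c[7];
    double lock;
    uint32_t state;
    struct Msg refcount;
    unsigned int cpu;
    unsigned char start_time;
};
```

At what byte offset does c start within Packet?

40

Msg: @0: e [8B, align 8] → 8; @8: b [4B, align 4] → 12; +4 pad (align 8); @16: f [8B, align 8] → 24; @24: d [2B, align 2] → 26; +6 pad (align 8); @32: g [8B, align 8] → 40; size 40, align 8
@0: prio [2B, align 2] → 2
+2 pad (align 4)
@4: h [20B, align 4] → 24
@24: a [2B, align 2] → 26
+2 pad (align 4)
@28: uid [4B, align 4] → 32
@32: pid [4B, align 4] → 36
+4 pad (align 8)
@40: c [56B, align 8] → 96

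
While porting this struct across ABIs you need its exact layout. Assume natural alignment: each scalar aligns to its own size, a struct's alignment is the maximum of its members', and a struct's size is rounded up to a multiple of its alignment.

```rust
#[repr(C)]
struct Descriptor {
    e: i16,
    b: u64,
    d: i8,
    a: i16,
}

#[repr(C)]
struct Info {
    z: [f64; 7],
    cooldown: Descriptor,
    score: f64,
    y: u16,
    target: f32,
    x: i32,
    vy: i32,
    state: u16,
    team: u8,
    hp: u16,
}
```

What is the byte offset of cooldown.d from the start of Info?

Descriptor: 0..2  e  (2B, 2-aligned); 2..8  -- padding (6B); 8..16  b  (8B, 8-aligned); 16..17  d  (1B, 1-aligned); 17..18  -- padding (1B); 18..20  a  (2B, 2-aligned); 20..24  -- tail padding (4B); sizeof = 24, alignof = 8
0..56  z  (56B, 8-aligned)
56..80  cooldown  (24B, 8-aligned)
within Descriptor: d at 16
56 + 16 = 72

72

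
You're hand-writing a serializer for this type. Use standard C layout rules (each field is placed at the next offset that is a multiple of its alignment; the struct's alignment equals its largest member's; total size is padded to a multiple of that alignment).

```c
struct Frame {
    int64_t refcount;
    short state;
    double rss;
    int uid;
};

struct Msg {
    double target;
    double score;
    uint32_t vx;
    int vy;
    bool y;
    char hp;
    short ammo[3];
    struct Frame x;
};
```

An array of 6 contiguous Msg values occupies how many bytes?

384

Frame: refcount at 0 (size 8, align 8) → ends 8; state at 8 (size 2, align 2) → ends 10; pad 6 to align 8 for rss; rss at 16 (size 8, align 8) → ends 24; uid at 24 (size 4, align 4) → ends 28; tail pad 4 to reach multiple of 8; total 32 bytes, alignment 8
target at 0 (size 8, align 8) → ends 8
score at 8 (size 8, align 8) → ends 16
vx at 16 (size 4, align 4) → ends 20
vy at 20 (size 4, align 4) → ends 24
y at 24 (size 1, align 1) → ends 25
hp at 25 (size 1, align 1) → ends 26
ammo at 26 (size 6, align 2) → ends 32
x at 32 (size 32, align 8) → ends 64
total 64 bytes, alignment 8
array of 6: 6 × 64 = 384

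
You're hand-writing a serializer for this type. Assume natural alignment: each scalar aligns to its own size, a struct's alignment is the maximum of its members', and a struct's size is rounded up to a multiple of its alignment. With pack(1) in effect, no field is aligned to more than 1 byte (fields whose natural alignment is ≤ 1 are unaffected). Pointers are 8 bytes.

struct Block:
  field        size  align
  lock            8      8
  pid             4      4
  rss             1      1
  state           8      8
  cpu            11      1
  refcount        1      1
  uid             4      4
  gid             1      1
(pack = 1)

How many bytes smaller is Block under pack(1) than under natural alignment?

10

natural layout:
  lock at 0 (size 8, align 8) → ends 8
  pid at 8 (size 4, align 4) → ends 12
  rss at 12 (size 1, align 1) → ends 13
  pad 3 to align 8 for state
  state at 16 (size 8, align 8) → ends 24
  cpu at 24 (size 11, align 1) → ends 35
  refcount at 35 (size 1, align 1) → ends 36
  uid at 36 (size 4, align 4) → ends 40
  gid at 40 (size 1, align 1) → ends 41
  tail pad 7 to reach multiple of 8
  total 48 bytes, alignment 8
packed(1) layout:
  lock at 0 (size 8, align 1) → ends 8
  pid at 8 (size 4, align 1) → ends 12
  rss at 12 (size 1, align 1) → ends 13
  state at 13 (size 8, align 1) → ends 21
  cpu at 21 (size 11, align 1) → ends 32
  refcount at 32 (size 1, align 1) → ends 33
  uid at 33 (size 4, align 1) → ends 37
  gid at 37 (size 1, align 1) → ends 38
  total 38 bytes, alignment 1
48 − 38 = 10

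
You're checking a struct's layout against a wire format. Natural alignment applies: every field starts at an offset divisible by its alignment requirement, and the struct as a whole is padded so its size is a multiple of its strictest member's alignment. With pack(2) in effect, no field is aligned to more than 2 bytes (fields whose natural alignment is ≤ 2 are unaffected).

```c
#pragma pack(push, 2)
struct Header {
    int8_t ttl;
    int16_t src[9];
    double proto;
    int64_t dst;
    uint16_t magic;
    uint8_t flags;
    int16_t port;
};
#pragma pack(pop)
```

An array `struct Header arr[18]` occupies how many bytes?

756

ttl at 0 (size 1, align 1) → ends 1
pad 1 to align 2 for src
src at 2 (size 18, align 2) → ends 20
proto at 20 (size 8, align 2) → ends 28
dst at 28 (size 8, align 2) → ends 36
magic at 36 (size 2, align 2) → ends 38
flags at 38 (size 1, align 1) → ends 39
pad 1 to align 2 for port
port at 40 (size 2, align 2) → ends 42
total 42 bytes, alignment 2
array of 18: 18 × 42 = 756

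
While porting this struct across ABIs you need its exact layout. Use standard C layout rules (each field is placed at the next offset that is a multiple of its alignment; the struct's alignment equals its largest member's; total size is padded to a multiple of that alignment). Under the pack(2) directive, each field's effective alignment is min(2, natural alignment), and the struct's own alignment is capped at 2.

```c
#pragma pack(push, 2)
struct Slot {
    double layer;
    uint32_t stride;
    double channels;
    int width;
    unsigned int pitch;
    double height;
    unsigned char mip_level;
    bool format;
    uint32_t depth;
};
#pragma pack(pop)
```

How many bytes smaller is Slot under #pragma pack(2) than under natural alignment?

6

natural layout:
  0..8  layer  (8B, 8-aligned)
  8..12  stride  (4B, 4-aligned)
  12..16  -- padding (4B)
  16..24  channels  (8B, 8-aligned)
  24..28  width  (4B, 4-aligned)
  28..32  pitch  (4B, 4-aligned)
  32..40  height  (8B, 8-aligned)
  40..41  mip_level  (1B, 1-aligned)
  41..42  format  (1B, 1-aligned)
  42..44  -- padding (2B)
  44..48  depth  (4B, 4-aligned)
  sizeof = 48, alignof = 8
packed(2) layout:
  0..8  layer  (8B, 2-aligned)
  8..12  stride  (4B, 2-aligned)
  12..20  channels  (8B, 2-aligned)
  20..24  width  (4B, 2-aligned)
  24..28  pitch  (4B, 2-aligned)
  28..36  height  (8B, 2-aligned)
  36..37  mip_level  (1B, 1-aligned)
  37..38  format  (1B, 1-aligned)
  38..42  depth  (4B, 2-aligned)
  sizeof = 42, alignof = 2
48 − 42 = 6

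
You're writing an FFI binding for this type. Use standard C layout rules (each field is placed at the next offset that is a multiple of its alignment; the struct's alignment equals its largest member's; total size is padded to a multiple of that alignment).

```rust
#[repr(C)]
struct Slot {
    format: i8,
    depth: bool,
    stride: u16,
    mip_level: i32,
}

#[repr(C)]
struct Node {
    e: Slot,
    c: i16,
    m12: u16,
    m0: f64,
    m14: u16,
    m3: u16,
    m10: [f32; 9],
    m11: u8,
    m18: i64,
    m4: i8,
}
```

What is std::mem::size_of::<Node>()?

88

Slot: @0: format [1B, align 1] → 1; @1: depth [1B, align 1] → 2; @2: stride [2B, align 2] → 4; @4: mip_level [4B, align 4] → 8; size 8, align 4
@0: e [8B, align 4] → 8
@8: c [2B, align 2] → 10
@10: m12 [2B, align 2] → 12
+4 pad (align 8)
@16: m0 [8B, align 8] → 24
@24: m14 [2B, align 2] → 26
@26: m3 [2B, align 2] → 28
@28: m10 [36B, align 4] → 64
@64: m11 [1B, align 1] → 65
+7 pad (align 8)
@72: m18 [8B, align 8] → 80
@80: m4 [1B, align 1] → 81
+7 tail pad (align 8)
size 88, align 8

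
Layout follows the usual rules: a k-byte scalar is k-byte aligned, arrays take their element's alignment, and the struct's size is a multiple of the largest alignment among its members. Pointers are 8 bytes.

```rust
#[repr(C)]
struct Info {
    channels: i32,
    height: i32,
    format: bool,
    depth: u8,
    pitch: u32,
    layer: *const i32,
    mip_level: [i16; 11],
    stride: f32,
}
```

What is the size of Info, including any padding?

56

@0: channels [4B, align 4] → 4
@4: height [4B, align 4] → 8
@8: format [1B, align 1] → 9
@9: depth [1B, align 1] → 10
+2 pad (align 4)
@12: pitch [4B, align 4] → 16
@16: layer [8B, align 8] → 24
@24: mip_level [22B, align 2] → 46
+2 pad (align 4)
@48: stride [4B, align 4] → 52
+4 tail pad (align 8)
size 56, align 8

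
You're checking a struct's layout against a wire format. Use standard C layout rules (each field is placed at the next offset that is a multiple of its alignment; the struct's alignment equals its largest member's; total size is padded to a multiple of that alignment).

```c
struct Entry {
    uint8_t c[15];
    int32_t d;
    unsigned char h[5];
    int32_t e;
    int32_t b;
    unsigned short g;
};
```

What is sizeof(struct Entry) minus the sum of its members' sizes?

c at 0 (size 15, align 1) → ends 15
pad 1 to align 4 for d
d at 16 (size 4, align 4) → ends 20
h at 20 (size 5, align 1) → ends 25
pad 3 to align 4 for e
e at 28 (size 4, align 4) → ends 32
b at 32 (size 4, align 4) → ends 36
g at 36 (size 2, align 2) → ends 38
tail pad 2 to reach multiple of 4
total 40 bytes, alignment 4
data bytes 34, size 40 → padding 6

6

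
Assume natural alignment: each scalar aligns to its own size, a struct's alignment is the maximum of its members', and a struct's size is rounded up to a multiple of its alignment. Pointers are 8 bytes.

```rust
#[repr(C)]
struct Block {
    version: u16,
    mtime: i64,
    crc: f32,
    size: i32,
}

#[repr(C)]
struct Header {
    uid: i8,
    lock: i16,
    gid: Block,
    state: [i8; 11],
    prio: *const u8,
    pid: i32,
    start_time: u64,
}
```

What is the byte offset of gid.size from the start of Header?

28

Block: version at 0 (size 2, align 2) → ends 2; pad 6 to align 8 for mtime; mtime at 8 (size 8, align 8) → ends 16; crc at 16 (size 4, align 4) → ends 20; size at 20 (size 4, align 4) → ends 24; total 24 bytes, alignment 8
uid at 0 (size 1, align 1) → ends 1
pad 1 to align 2 for lock
lock at 2 (size 2, align 2) → ends 4
pad 4 to align 8 for gid
gid at 8 (size 24, align 8) → ends 32
within Block: size at 20
8 + 20 = 28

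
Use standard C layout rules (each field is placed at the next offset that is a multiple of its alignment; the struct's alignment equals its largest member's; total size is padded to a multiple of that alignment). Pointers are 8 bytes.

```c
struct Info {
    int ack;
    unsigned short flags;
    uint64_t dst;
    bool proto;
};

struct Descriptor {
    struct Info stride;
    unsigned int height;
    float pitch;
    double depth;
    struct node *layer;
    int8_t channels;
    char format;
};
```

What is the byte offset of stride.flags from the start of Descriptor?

Info: 0..4  ack  (4B, 4-aligned); 4..6  flags  (2B, 2-aligned); 6..8  -- padding (2B); 8..16  dst  (8B, 8-aligned); 16..17  proto  (1B, 1-aligned); 17..24  -- tail padding (7B); sizeof = 24, alignof = 8
0..24  stride  (24B, 8-aligned)
within Info: flags at 4
0 + 4 = 4

4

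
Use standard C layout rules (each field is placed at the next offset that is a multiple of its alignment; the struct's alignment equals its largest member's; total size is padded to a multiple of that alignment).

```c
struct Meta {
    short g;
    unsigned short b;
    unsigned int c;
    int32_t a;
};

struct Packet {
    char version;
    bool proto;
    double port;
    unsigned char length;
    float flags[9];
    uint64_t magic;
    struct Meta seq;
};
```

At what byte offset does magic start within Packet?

Meta: 0..2  g  (2B, 2-aligned); 2..4  b  (2B, 2-aligned); 4..8  c  (4B, 4-aligned); 8..12  a  (4B, 4-aligned); sizeof = 12, alignof = 4
0..1  version  (1B, 1-aligned)
1..2  proto  (1B, 1-aligned)
2..8  -- padding (6B)
8..16  port  (8B, 8-aligned)
16..17  length  (1B, 1-aligned)
17..20  -- padding (3B)
20..56  flags  (36B, 4-aligned)
56..64  magic  (8B, 8-aligned)

56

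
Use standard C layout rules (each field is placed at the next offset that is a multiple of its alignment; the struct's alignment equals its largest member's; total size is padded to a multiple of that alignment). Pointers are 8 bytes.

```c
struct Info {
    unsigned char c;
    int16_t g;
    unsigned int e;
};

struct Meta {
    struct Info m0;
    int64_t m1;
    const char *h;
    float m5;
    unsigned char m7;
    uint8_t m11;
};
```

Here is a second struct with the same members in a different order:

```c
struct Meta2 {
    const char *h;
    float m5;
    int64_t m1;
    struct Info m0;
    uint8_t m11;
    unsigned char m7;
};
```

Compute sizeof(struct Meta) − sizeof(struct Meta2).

-8

Info: @0: c [1B, align 1] → 1; +1 pad (align 2); @2: g [2B, align 2] → 4; @4: e [4B, align 4] → 8; size 8, align 4
@0: m0 [8B, align 4] → 8
@8: m1 [8B, align 8] → 16
@16: h [8B, align 8] → 24
@24: m5 [4B, align 4] → 28
@28: m7 [1B, align 1] → 29
@29: m11 [1B, align 1] → 30
+2 tail pad (align 8)
size 32, align 8
— Meta2 —
@0: h [8B, align 8] → 8
@8: m5 [4B, align 4] → 12
+4 pad (align 8)
@16: m1 [8B, align 8] → 24
@24: m0 [8B, align 4] → 32
@32: m11 [1B, align 1] → 33
@33: m7 [1B, align 1] → 34
+6 tail pad (align 8)
size 40, align 8
32 − 40 = -8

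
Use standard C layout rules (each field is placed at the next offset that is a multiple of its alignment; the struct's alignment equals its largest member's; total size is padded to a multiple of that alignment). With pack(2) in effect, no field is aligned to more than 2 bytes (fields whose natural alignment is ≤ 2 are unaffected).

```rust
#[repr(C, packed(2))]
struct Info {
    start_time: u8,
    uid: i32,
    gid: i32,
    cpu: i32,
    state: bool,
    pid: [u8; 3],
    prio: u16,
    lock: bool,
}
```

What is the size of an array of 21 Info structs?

start_time at 0 (size 1, align 1) → ends 1
pad 1 to align 2 for uid
uid at 2 (size 4, align 2) → ends 6
gid at 6 (size 4, align 2) → ends 10
cpu at 10 (size 4, align 2) → ends 14
state at 14 (size 1, align 1) → ends 15
pid at 15 (size 3, align 1) → ends 18
prio at 18 (size 2, align 2) → ends 20
lock at 20 (size 1, align 1) → ends 21
tail pad 1 to reach multiple of 2
total 22 bytes, alignment 2
array of 21: 21 × 22 = 462

462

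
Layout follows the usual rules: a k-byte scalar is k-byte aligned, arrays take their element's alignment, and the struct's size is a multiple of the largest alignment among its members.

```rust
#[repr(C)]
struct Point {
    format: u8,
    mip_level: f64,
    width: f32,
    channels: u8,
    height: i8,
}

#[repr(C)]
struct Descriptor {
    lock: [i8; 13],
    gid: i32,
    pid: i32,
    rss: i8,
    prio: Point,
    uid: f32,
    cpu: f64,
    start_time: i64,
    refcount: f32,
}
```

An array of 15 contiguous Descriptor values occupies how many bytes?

1320

Point: 0..1  format  (1B, 1-aligned); 1..8  -- padding (7B); 8..16  mip_level  (8B, 8-aligned); 16..20  width  (4B, 4-aligned); 20..21  channels  (1B, 1-aligned); 21..22  height  (1B, 1-aligned); 22..24  -- tail padding (2B); sizeof = 24, alignof = 8
0..13  lock  (13B, 1-aligned)
13..16  -- padding (3B)
16..20  gid  (4B, 4-aligned)
20..24  pid  (4B, 4-aligned)
24..25  rss  (1B, 1-aligned)
25..32  -- padding (7B)
32..56  prio  (24B, 8-aligned)
56..60  uid  (4B, 4-aligned)
60..64  -- padding (4B)
64..72  cpu  (8B, 8-aligned)
72..80  start_time  (8B, 8-aligned)
80..84  refcount  (4B, 4-aligned)
84..88  -- tail padding (4B)
sizeof = 88, alignof = 8
array of 15: 15 × 88 = 1320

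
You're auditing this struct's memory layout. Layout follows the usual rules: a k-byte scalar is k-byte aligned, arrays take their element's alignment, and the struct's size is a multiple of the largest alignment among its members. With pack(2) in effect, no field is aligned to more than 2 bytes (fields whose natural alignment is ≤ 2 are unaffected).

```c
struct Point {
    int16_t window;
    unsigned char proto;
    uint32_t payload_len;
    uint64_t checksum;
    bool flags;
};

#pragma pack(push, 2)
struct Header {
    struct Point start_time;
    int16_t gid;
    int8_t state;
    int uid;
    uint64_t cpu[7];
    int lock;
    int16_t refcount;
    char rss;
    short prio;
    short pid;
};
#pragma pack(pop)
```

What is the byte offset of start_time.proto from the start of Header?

Point: 0..2  window  (2B, 2-aligned); 2..3  proto  (1B, 1-aligned); 3..4  -- padding (1B); 4..8  payload_len  (4B, 4-aligned); 8..16  checksum  (8B, 8-aligned); 16..17  flags  (1B, 1-aligned); 17..24  -- tail padding (7B); sizeof = 24, alignof = 8
0..24  start_time  (24B, 2-aligned)
within Point: proto at 2
0 + 2 = 2

2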